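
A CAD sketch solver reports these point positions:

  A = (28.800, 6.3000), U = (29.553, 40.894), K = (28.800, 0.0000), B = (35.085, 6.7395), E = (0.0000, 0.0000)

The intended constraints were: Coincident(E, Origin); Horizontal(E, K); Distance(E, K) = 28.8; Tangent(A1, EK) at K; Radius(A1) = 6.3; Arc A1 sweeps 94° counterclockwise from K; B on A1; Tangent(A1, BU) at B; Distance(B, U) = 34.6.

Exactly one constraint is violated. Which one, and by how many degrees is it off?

Tangent(A1, BU) at B — off by 5.20°.

E = (0.00, 0.00) ✓; E.y = 0.00, K.y = 0.00 ✓; |EK| = 28.80 ✓; ∠(AK, KE) = 90.00° ✓; |AK| = 6.300 ✓; bearing(A→B) − bearing(A→K) = 94.00° ✓; |AB| = 6.300 ✓; ∠(AB, BU) = 84.80° ✗; |BU| = 34.60 ✓.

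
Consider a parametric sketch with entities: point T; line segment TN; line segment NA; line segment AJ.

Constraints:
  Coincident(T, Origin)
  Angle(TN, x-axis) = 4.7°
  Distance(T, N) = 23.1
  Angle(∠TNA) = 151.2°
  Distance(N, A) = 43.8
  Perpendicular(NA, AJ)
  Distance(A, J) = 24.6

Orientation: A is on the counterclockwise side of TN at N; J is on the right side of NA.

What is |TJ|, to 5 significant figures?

73.335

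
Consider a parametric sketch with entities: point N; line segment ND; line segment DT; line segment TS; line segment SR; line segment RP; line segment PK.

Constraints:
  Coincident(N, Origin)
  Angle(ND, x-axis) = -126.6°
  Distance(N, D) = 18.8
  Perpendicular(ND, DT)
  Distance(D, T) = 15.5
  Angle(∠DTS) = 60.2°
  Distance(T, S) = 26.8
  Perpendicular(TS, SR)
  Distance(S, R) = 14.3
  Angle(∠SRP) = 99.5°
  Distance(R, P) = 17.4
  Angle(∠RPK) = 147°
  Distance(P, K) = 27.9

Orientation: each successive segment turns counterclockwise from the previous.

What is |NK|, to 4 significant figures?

40.01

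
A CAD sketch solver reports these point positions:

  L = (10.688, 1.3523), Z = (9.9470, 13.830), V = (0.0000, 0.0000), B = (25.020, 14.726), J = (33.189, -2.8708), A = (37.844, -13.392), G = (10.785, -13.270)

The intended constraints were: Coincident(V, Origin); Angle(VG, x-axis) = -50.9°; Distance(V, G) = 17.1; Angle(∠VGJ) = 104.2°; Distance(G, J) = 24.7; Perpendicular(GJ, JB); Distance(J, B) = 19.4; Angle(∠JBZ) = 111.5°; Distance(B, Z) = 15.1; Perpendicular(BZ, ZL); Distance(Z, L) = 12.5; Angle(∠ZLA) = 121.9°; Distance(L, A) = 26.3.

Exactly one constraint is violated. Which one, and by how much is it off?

Distance(L, A) = 26.3 — off by 4.60.

V = (0.00, 0.00) ✓; VG at -50.90° ✓; |VG| = 17.10 ✓; ∠VGJ = 104.2° ✓; |GJ| = 24.70 ✓; ∠(GJ, JB) = 90.00° ✓; |JB| = 19.40 ✓; ∠JBZ = 111.5° ✓; |BZ| = 15.10 ✓; ∠(BZ, ZL) = 90.00° ✓; |ZL| = 12.50 ✓; ∠ZLA = 121.9° ✓; |LA| = 30.90 ✗.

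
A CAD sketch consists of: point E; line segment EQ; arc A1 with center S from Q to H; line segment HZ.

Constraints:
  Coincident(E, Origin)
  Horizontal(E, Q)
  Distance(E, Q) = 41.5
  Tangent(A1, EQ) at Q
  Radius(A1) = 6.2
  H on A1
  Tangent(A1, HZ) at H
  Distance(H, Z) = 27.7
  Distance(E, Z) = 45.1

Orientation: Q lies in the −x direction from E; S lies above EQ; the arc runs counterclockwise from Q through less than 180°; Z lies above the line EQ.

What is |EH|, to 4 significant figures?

35.76

Checks: E.y = 0.00, Q.y = 0.00 ✓; |SH| = 6.200 ✓; ∠(SH, HZ) = 90.00° ✓; |HZ| = 27.70 ✓; |EZ| = 45.10 ✓.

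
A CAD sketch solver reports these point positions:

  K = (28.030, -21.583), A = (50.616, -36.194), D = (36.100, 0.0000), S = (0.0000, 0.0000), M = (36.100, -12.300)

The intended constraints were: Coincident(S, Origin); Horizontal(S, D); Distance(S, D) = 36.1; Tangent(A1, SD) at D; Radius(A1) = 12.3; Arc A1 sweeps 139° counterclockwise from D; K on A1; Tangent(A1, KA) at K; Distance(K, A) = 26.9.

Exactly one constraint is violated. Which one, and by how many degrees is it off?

Tangent(A1, KA) at K — off by 8.10°.

S = (0.00, 0.00) ✓; S.y = 0.00, D.y = 0.00 ✓; |SD| = 36.10 ✓; ∠(MD, DS) = 90.00° ✓; |MD| = 12.30 ✓; bearing(M→K) − bearing(M→D) = 139.0° ✓; |MK| = 12.30 ✓; ∠(MK, KA) = 81.90° ✗; |KA| = 26.90 ✓.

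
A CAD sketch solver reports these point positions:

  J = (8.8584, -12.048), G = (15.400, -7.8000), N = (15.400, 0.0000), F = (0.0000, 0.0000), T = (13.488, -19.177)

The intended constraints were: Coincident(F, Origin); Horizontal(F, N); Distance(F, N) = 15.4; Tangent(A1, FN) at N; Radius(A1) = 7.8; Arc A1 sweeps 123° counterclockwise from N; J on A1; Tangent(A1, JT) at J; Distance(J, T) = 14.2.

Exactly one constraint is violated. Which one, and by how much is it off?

Distance(J, T) = 14.2 — off by 5.70.

F = (0.00, 0.00) ✓; F.y = 0.00, N.y = 0.00 ✓; |FN| = 15.40 ✓; ∠(GN, NF) = 90.00° ✓; |GN| = 7.800 ✓; bearing(G→J) − bearing(G→N) = 123.0° ✓; |GJ| = 7.800 ✓; ∠(GJ, JT) = 90.00° ✓; |JT| = 8.500 ✗.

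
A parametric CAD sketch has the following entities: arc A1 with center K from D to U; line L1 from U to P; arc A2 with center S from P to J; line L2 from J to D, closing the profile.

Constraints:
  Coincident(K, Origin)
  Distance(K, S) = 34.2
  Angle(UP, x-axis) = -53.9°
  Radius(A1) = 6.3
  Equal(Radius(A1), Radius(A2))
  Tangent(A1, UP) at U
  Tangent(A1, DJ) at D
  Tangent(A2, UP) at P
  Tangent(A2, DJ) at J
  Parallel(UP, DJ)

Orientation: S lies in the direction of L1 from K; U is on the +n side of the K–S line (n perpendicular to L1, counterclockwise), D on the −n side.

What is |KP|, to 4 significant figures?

34.78

The slot axis is L1's direction at -53.9°, so u = (cos -53.9°, sin -53.9°) = (0.5892, -0.8080) and n = (−sin -53.9°, cos -53.9°) = (0.8080, 0.5892). K is at the origin and S lies 34.2 along u from K, so S = 34.2·u = (20.15, -27.63). Tangency of A1 to both parallel lines with radius 6.3 puts U and D at K ± 6.3·n: U = (5.090, 3.712), D = (-5.090, -3.712). Equal radii place P and J the same way about S: P = S + 6.3·n = (25.24, -23.92), J = S − 6.3·n = (15.06, -31.35). Then |KP| = |P − K| = 34.78.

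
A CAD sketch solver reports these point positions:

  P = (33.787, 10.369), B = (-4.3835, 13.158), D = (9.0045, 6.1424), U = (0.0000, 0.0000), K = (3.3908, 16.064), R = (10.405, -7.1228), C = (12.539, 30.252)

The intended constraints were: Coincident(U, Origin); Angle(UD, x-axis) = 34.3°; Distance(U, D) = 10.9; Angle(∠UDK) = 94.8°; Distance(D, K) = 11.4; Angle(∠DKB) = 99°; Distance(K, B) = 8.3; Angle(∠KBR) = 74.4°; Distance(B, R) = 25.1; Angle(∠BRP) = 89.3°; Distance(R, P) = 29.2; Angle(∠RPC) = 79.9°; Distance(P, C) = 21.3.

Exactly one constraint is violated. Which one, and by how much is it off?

Distance(P, C) = 21.3 — off by 7.80.

U = (0.00, 0.00) ✓; UD at 34.30° ✓; |UD| = 10.90 ✓; ∠UDK = 94.80° ✓; |DK| = 11.40 ✓; ∠DKB = 99.01° ✓; |KB| = 8.300 ✓; ∠KBR = 74.40° ✓; |BR| = 25.10 ✓; ∠BRP = 89.30° ✓; |RP| = 29.20 ✓; ∠RPC = 79.90° ✓; |PC| = 29.10 ✗.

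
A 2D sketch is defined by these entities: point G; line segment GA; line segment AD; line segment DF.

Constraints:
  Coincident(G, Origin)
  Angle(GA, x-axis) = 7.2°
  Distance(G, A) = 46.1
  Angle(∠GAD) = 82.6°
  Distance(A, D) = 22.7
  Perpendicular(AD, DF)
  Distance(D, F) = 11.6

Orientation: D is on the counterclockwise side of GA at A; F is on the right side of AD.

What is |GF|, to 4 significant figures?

59.72

G is at the origin; GA runs at 7.2° with length 46.1, so A = 46.1·(cos 7.2°, sin 7.2°) = (45.74, 5.778). ∠GAD = 82.6°, so AD runs at 7.2° + (180° − 82.6°) = 104.6° from the x-axis; with |AD| = 22.7, D = A + 22.7·(cos 104.6°, sin 104.6°) = (40.01, 27.74). AD ⟂ DF; with |DF| = 11.6 on the right of AD, F = D + 11.6·(0.9677, 0.2521) = (51.24, 30.67). Then |GF| = |F − G| = 59.72.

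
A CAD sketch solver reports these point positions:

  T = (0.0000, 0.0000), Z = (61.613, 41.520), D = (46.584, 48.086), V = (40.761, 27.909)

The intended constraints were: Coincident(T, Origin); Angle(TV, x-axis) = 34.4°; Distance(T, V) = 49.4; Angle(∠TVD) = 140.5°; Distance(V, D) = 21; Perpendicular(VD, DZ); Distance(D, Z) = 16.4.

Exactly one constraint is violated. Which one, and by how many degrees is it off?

Perpendicular(VD, DZ) — off by 7.50°.

T = (0.00, 0.00) ✓; TV at 34.40° ✓; |TV| = 49.40 ✓; ∠TVD = 140.5° ✓; |VD| = 21.00 ✓; ∠(VD, DZ) = 97.50° ✗; |DZ| = 16.40 ✓.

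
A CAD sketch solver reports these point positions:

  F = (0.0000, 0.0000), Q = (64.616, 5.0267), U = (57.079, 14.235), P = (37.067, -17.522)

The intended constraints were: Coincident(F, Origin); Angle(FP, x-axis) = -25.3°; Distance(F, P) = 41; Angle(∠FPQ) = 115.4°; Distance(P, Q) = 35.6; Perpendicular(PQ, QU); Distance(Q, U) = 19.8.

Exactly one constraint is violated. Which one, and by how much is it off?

Distance(Q, U) = 19.8 — off by 7.90.

F = (0.00, 0.00) ✓; FP at -25.30° ✓; |FP| = 41.00 ✓; ∠FPQ = 115.4° ✓; |PQ| = 35.60 ✓; ∠(PQ, QU) = 90.00° ✓; |QU| = 11.90 ✗.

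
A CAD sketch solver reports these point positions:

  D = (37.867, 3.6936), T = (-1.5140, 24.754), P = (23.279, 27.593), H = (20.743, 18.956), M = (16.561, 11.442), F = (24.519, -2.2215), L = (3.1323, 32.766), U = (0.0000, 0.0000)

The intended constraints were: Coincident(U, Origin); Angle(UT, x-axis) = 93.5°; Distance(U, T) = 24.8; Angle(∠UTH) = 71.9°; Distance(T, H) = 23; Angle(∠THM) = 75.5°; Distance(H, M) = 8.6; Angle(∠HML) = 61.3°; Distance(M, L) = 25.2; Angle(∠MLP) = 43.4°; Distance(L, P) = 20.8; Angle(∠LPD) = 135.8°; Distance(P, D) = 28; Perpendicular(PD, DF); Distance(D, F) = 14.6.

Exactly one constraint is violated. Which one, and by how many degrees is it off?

Perpendicular(PD, DF) — off by 7.50°.

U = (0.00, 0.00) ✓; UT at 93.50° ✓; |UT| = 24.80 ✓; ∠UTH = 71.90° ✓; |TH| = 23.00 ✓; ∠THM = 75.50° ✓; |HM| = 8.599 ✓; ∠HML = 61.30° ✓; |ML| = 25.20 ✓; ∠MLP = 43.40° ✓; |LP| = 20.80 ✓; ∠LPD = 135.8° ✓; |PD| = 28.00 ✓; ∠(PD, DF) = 97.50° ✗; |DF| = 14.60 ✓.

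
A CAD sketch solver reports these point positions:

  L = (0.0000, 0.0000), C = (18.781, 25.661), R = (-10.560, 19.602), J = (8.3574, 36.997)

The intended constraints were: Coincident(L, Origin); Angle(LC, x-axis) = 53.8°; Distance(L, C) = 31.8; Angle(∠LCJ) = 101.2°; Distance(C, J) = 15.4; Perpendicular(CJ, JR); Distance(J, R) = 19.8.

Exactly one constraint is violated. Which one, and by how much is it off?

Distance(J, R) = 19.8 — off by 5.90.

L = (0.00, 0.00) ✓; LC at 53.80° ✓; |LC| = 31.80 ✓; ∠LCJ = 101.2° ✓; |CJ| = 15.40 ✓; ∠(CJ, JR) = 90.00° ✓; |JR| = 25.70 ✗.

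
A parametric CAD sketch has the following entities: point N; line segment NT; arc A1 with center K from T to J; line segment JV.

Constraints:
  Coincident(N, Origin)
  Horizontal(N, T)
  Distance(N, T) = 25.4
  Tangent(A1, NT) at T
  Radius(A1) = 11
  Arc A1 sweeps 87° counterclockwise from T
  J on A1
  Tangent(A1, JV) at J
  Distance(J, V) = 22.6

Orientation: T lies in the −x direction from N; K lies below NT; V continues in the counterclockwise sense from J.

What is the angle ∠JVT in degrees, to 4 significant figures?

17.24°

On A1, T sits at bearing 90° from K; an 87° counterclockwise sweep puts J at bearing 177°, so J = K + 11.0·(cos 177°, sin 177°) = (-36.38, -10.42). A1 meets JV tangentially, so KJ is at right angles to JV, so JV runs along (−sin 177°, cos 177°); with |JV| = 22.6, V = (-37.57, -32.99). Then cos ∠JVT = VJ·VT / (|VJ||VT|), giving 17.24°.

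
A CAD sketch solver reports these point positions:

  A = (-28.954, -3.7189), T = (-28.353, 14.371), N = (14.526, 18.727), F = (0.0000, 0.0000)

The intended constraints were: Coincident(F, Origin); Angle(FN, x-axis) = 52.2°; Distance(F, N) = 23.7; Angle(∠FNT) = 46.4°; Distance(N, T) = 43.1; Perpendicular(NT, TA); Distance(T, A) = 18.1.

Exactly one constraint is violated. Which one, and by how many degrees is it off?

Perpendicular(NT, TA) — off by 7.70°.

F = (0.00, 0.00) ✓; FN at 52.20° ✓; |FN| = 23.70 ✓; ∠FNT = 46.40° ✓; |NT| = 43.10 ✓; ∠(NT, TA) = 82.30° ✗; |TA| = 18.10 ✓.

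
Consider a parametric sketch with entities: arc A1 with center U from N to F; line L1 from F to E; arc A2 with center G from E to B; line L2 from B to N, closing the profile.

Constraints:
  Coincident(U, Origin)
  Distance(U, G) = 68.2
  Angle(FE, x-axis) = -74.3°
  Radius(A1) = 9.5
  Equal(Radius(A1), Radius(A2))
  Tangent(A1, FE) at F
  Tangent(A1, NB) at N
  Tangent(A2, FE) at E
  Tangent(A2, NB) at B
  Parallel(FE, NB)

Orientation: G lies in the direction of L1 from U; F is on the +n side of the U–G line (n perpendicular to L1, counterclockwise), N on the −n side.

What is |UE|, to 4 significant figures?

68.86

Tangency of A1 to both parallel lines with radius 9.5 puts F and N at U ± 9.5·n: F = (9.146, 2.571), N = (-9.146, -2.571). Equal radii place E and B the same way about G: E = G + 9.5·n = (27.60, -63.08), B = G − 9.5·n = (9.309, -68.23). Then |UE| = |E − U| = 68.86.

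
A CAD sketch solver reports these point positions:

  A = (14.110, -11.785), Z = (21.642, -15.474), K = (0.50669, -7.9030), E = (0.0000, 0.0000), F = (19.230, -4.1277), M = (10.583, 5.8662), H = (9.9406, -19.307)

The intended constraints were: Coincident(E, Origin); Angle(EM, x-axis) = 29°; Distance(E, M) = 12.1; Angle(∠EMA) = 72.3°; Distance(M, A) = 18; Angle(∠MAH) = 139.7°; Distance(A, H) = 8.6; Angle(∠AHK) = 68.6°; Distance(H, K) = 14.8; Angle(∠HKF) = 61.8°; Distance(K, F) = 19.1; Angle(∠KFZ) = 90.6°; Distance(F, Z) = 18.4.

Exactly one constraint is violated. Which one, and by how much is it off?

Distance(F, Z) = 18.4 — off by 6.80.

E = (0.00, 0.00) ✓; EM at 29.00° ✓; |EM| = 12.10 ✓; ∠EMA = 72.30° ✓; |MA| = 18.00 ✓; ∠MAH = 139.7° ✓; |AH| = 8.600 ✓; ∠AHK = 68.60° ✓; |HK| = 14.80 ✓; ∠HKF = 61.80° ✓; |KF| = 19.10 ✓; ∠KFZ = 90.60° ✓; |FZ| = 11.60 ✗.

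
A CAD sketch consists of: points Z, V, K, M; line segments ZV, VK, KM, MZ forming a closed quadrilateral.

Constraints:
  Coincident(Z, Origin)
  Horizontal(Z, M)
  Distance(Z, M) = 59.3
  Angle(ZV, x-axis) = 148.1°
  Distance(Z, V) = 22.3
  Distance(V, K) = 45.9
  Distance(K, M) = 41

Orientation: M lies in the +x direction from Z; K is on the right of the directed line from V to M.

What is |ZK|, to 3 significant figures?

23.6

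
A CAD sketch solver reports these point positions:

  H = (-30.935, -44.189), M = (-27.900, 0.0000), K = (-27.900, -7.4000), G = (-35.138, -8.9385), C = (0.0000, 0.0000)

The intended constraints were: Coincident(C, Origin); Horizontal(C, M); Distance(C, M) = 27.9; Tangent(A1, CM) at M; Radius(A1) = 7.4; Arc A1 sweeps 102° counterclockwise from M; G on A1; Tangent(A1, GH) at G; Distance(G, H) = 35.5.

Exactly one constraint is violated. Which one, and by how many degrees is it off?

Tangent(A1, GH) at G — off by 5.20°.

C = (0.00, 0.00) ✓; C.y = 0.00, M.y = 0.00 ✓; |CM| = 27.90 ✓; ∠(KM, MC) = 90.00° ✓; |KM| = 7.400 ✓; bearing(K→G) − bearing(K→M) = 102.0° ✓; |KG| = 7.400 ✓; ∠(KG, GH) = 95.20° ✗; |GH| = 35.50 ✓.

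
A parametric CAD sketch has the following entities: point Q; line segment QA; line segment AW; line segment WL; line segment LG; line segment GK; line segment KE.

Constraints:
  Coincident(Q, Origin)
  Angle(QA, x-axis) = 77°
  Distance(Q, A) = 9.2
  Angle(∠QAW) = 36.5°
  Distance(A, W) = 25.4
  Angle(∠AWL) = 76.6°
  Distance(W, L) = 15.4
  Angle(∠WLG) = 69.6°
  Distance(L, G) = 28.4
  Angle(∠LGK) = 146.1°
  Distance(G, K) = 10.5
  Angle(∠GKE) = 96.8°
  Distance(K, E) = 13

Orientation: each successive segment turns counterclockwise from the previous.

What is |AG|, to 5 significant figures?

1.9489

Q is at the origin; QA runs at 77.0° with length 9.2, so A = (2.0695, 8.9642). ∠QAW = 36.5° gives AW at -139.50° from the x-axis; with |AW| = 25.4, W = (-17.245, -7.5318). ∠AWL = 76.6° gives WL at -36.100° from the x-axis; with |WL| = 15.4, L = (-4.8017, -16.605). ∠WLG = 69.6° gives LG at 74.300° from the x-axis; with |LG| = 28.4, G = (2.8833, 10.735). Then |AG| = |G − A| = 1.9489.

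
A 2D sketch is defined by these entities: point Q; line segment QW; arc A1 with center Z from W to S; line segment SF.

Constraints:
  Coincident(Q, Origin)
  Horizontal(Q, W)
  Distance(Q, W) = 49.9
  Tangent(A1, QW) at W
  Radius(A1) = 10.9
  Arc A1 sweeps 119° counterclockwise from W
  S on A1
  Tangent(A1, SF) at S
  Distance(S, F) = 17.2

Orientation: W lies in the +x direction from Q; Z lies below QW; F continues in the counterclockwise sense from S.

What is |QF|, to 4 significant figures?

57.86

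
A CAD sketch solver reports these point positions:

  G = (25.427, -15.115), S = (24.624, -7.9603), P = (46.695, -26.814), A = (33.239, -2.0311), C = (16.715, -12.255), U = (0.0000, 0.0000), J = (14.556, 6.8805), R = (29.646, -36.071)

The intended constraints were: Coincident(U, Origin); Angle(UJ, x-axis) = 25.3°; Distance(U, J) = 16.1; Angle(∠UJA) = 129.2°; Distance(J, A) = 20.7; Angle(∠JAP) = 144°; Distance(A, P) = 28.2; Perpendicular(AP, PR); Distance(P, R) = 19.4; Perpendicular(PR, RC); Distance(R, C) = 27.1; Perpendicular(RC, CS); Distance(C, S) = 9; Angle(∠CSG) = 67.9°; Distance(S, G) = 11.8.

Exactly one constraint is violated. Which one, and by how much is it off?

Distance(S, G) = 11.8 — off by 4.60.

U = (0.00, 0.00) ✓; UJ at 25.30° ✓; |UJ| = 16.10 ✓; ∠UJA = 129.2° ✓; |JA| = 20.70 ✓; ∠JAP = 144.0° ✓; |AP| = 28.20 ✓; ∠(AP, PR) = 90.00° ✓; |PR| = 19.40 ✓; ∠(PR, RC) = 90.00° ✓; |RC| = 27.10 ✓; ∠(RC, CS) = 90.00° ✓; |CS| = 9.000 ✓; ∠CSG = 67.90° ✓; |SG| = 7.200 ✗.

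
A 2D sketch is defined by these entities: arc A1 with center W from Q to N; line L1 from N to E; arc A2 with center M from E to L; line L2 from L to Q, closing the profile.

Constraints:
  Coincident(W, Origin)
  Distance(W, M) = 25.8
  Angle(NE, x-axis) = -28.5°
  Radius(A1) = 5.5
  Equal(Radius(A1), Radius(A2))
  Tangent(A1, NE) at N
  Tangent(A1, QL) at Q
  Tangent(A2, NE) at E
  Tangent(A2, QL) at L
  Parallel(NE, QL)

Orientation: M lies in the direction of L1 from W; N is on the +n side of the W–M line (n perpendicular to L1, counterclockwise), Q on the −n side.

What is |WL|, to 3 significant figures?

26.4

Tangency of A1 to both parallel lines with radius 5.5 puts N and Q at W ± 5.5·n: N = (2.62, 4.83), Q = (-2.62, -4.83). Equal radii place E and L the same way about M: E = M + 5.5·n = (25.3, -7.48), L = M − 5.5·n = (20.0, -17.1). Then |WL| = |L − W| = 26.4.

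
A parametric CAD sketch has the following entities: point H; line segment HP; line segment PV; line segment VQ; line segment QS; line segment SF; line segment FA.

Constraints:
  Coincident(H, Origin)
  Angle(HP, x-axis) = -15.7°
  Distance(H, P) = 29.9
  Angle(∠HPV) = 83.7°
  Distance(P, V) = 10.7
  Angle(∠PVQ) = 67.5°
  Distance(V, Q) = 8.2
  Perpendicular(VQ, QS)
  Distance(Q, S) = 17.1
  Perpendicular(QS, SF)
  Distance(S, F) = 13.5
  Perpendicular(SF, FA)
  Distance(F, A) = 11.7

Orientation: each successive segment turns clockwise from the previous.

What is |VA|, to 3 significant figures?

7.57

QS ⟂ SF, so SF runs at -44.5°; with |SF| = 13.5, F = (40.5, -9.53). The perpendicularity gives FA at right angles to SF, so FA runs at -134°; with |FA| = 11.7, A = (32.3, -17.9). Then |VA| = |A − V| = 7.57.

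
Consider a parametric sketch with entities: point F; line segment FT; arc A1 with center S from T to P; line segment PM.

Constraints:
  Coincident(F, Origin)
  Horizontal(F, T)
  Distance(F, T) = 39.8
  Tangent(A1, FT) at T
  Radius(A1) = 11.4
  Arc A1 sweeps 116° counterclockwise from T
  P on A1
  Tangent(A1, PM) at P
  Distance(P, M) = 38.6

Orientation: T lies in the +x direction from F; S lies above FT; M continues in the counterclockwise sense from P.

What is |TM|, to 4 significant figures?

51.53

F is at the origin; FT is horizontal with |FT| = 39.8 and T on the +x side, so T = (39.80, 0.000). The tangent condition forces ST to be normal to FT, so S = T + (0, 11.4) = (39.80, 11.40). On A1, T sits at bearing -90° from S; a 116° counterclockwise sweep puts P at bearing 26°, so P = S + 11.4·(cos 26°, sin 26°) = (50.05, 16.40). Since A1 is tangent to PM there, SP ⟂ PM, so PM runs along (−sin 26°, cos 26°); with |PM| = 38.6, M = (33.13, 51.09). Then |TM| = |M − T| = 51.53.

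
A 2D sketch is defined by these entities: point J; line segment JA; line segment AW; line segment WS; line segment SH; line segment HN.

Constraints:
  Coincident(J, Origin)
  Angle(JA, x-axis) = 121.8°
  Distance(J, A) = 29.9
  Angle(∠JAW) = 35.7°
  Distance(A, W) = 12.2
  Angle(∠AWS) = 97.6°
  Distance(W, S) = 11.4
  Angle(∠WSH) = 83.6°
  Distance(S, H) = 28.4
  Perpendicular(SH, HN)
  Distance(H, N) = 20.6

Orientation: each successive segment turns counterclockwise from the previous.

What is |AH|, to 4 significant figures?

18.90

J is at the origin; JA runs at 121.8° with length 29.9, so A = (-15.76, 25.41). ∠JAW = 35.7° gives AW at -93.90° from the x-axis; with |AW| = 12.2, W = (-16.59, 13.24). ∠AWS = 97.6° gives WS at -11.50° from the x-axis; with |WS| = 11.4, S = (-5.415, 10.97). ∠WSH = 83.6° gives SH at 84.90° from the x-axis; with |SH| = 28.4, H = (-2.890, 39.25). Then |AH| = |H − A| = 18.90.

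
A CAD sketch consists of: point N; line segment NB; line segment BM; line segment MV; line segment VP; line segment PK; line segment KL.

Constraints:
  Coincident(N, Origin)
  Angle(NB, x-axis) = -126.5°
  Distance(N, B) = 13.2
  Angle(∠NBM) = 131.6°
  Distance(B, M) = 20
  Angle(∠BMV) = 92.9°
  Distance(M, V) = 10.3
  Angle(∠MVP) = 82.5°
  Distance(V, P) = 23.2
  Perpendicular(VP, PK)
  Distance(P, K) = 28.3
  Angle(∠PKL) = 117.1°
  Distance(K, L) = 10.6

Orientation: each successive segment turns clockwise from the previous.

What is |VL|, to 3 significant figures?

35.9

N is at the origin; NB runs at -126.5° with length 13.2, so B = (-7.85, -10.6). ∠NBM = 131.6° gives BM at -175° from the x-axis; with |BM| = 20.0, M = (-27.8, -12.4). ∠BMV = 92.9° gives MV at 98.0° from the x-axis; with |MV| = 10.3, V = (-29.2, -2.19). ∠MVP = 82.5° gives VP at 0.500° from the x-axis; with |VP| = 23.2, P = (-6.01, -1.99). VP is perpendicular to PK, so PK runs at -89.5°; with |PK| = 28.3, K = (-5.76, -30.3). ∠PKL = 117.1° gives KL at -152° from the x-axis; with |KL| = 10.6, L = (-15.2, -35.2). Then |VL| = |L − V| = 35.9.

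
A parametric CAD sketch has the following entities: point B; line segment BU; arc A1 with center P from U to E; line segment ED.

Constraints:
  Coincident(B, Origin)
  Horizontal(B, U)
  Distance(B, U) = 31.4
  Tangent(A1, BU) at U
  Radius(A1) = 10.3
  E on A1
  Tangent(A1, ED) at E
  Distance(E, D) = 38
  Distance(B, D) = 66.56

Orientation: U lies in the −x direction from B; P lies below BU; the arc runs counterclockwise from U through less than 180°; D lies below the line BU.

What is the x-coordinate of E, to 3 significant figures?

-41.5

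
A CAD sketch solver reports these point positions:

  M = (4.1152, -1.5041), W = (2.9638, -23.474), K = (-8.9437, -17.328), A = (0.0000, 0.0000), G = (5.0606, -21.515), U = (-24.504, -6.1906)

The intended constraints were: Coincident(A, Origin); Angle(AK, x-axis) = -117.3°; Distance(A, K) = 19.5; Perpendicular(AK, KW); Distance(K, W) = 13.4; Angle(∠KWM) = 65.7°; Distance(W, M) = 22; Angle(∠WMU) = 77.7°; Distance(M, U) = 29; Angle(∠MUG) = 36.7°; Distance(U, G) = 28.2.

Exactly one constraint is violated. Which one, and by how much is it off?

Distance(U, G) = 28.2 — off by 5.10.

A = (0.00, 0.00) ✓; AK at -117.3° ✓; |AK| = 19.50 ✓; ∠(AK, KW) = 90.00° ✓; |KW| = 13.40 ✓; ∠KWM = 65.70° ✓; |WM| = 22.00 ✓; ∠WMU = 77.70° ✓; |MU| = 29.00 ✓; ∠MUG = 36.70° ✓; |UG| = 33.30 ✗.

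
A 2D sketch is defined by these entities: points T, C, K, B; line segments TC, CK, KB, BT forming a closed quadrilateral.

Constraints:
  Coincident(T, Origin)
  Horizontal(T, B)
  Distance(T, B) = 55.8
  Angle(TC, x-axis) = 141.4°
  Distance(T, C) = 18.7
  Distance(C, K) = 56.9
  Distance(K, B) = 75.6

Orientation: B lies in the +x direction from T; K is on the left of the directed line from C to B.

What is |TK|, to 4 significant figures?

63.02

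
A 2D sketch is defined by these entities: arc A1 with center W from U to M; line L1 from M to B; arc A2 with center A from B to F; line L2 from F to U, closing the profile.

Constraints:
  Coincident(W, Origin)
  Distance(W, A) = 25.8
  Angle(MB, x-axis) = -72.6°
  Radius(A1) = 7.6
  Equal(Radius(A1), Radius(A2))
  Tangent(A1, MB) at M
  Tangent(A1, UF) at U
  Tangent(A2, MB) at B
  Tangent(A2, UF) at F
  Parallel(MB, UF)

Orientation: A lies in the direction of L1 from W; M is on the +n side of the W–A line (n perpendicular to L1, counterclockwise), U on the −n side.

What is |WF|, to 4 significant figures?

26.90

Tangency of A1 to both parallel lines with radius 7.6 puts M and U at W ± 7.6·n: M = (7.252, 2.273), U = (-7.252, -2.273). Equal radii place B and F the same way about A: B = A + 7.6·n = (14.97, -22.35), F = A − 7.6·n = (0.4630, -26.89). Then |WF| = |F − W| = 26.90.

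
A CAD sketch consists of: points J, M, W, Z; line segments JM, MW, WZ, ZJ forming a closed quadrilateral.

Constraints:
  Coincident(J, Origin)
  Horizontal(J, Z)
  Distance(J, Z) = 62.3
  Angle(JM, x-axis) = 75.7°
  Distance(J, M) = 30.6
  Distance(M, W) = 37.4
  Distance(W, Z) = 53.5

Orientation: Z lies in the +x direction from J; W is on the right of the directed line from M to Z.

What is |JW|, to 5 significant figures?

12.121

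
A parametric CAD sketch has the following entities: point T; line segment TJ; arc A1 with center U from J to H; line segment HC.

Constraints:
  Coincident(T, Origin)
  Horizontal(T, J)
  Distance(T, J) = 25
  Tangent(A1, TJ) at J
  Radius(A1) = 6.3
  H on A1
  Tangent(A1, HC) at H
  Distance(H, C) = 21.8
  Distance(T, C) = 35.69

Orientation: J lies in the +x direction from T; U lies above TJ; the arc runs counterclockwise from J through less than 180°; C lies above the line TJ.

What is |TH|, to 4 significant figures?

31.98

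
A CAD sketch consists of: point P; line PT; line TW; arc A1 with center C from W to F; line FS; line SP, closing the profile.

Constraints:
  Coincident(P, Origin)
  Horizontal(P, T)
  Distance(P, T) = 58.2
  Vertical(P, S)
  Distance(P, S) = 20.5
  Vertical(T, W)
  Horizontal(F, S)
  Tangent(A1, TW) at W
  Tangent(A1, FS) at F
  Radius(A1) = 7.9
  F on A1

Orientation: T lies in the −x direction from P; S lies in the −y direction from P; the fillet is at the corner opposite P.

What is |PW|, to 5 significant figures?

59.548

P is at the origin; PT is horizontal with |PT| = 58.2 and T on the −x side, so T = (-58.200, 0.0000). P and S share the same x with |PS| = 20.5 and S on the −y side, so S = (0.0000, -20.500). The virtual corner opposite P is at (-58.200, -20.500). Tangency of A1 to TW means the radius CW is perpendicular to TW and A1 meets FS tangentially, so CF is at right angles to FS, with radius 7.9, so the center C sits 7.9 in from both sides at C = (-50.300, -12.600). That places the tangent points at W = (-58.200, -12.600) on TW and F = (-50.300, -20.500) on FS. Then |PW| = |W − P| = 59.548.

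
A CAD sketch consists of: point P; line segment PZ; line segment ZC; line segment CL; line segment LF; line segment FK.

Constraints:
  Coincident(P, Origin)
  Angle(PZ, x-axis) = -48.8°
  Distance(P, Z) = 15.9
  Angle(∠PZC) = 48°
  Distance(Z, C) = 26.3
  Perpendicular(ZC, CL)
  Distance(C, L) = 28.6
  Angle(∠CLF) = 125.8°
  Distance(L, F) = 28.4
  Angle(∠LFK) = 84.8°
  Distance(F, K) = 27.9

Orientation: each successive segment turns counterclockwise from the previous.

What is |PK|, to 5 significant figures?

23.527

∠CLF = 125.8° gives LF at -132.60° from the x-axis; with |LF| = 28.4, F = (-34.035, -3.3672). ∠LFK = 84.8° gives FK at -37.400° from the x-axis; with |FK| = 27.9, K = (-11.871, -20.313). Then |PK| = |K − P| = 23.527.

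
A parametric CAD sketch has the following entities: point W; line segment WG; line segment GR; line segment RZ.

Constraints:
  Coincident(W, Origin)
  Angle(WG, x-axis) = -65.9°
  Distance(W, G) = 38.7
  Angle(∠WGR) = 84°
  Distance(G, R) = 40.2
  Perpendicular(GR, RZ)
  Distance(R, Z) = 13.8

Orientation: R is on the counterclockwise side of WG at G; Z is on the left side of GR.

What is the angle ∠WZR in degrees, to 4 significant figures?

124.3°

W is at the origin; WG runs at -65.9° with length 38.7, so G = 38.7·(cos -65.9°, sin -65.9°) = (15.80, -35.33). ∠WGR = 84.0°, so GR runs at -65.9° + (180° − 84.0°) = 30.10° from the x-axis; with |GR| = 40.2, R = G + 40.2·(cos 30.10°, sin 30.10°) = (50.58, -15.17). GR ⟂ RZ; with |RZ| = 13.8 on the left of GR, Z = R + 13.8·(-0.5015, 0.8652) = (43.66, -3.227). Then cos ∠WZR = ZW·ZR / (|ZW||ZR|), giving 124.3°.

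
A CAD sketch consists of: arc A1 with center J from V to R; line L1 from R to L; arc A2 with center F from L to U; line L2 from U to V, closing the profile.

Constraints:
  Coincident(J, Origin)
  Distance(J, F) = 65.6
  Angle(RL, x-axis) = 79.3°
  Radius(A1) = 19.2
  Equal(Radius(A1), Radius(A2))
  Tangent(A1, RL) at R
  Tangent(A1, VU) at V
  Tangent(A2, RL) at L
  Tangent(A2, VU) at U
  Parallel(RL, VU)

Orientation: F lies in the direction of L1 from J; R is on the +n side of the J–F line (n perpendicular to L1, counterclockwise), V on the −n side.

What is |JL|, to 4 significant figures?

68.35

The slot axis is L1's direction at 79.3°, so u = (cos 79.3°, sin 79.3°) = (0.1857, 0.9826) and n = (−sin 79.3°, cos 79.3°) = (-0.9826, 0.1857). J is at the origin and F lies 65.6 along u from J, so F = 65.6·u = (12.18, 64.46). Tangency of A1 to both parallel lines with radius 19.2 puts R and V at J ± 19.2·n: R = (-18.87, 3.565), V = (18.87, -3.565). Equal radii place L and U the same way about F: L = F + 19.2·n = (-6.686, 68.02), U = F − 19.2·n = (31.05, 60.89). Then |JL| = |L − J| = 68.35.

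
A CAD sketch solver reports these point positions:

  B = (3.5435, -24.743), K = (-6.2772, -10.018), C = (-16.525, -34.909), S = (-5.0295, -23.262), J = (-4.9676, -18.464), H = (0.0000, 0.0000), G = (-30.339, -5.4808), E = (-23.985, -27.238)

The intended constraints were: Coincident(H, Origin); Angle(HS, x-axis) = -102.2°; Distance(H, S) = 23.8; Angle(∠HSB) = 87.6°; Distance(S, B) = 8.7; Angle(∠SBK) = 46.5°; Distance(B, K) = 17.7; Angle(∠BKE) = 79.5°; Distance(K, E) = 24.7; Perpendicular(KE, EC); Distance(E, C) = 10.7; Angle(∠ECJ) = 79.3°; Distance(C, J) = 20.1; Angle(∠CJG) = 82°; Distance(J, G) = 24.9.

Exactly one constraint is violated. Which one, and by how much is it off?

Distance(J, G) = 24.9 — off by 3.60.

H = (0.00, 0.00) ✓; HS at -102.2° ✓; |HS| = 23.80 ✓; ∠HSB = 87.60° ✓; |SB| = 8.700 ✓; ∠SBK = 46.50° ✓; |BK| = 17.70 ✓; ∠BKE = 79.50° ✓; |KE| = 24.70 ✓; ∠(KE, EC) = 90.00° ✓; |EC| = 10.70 ✓; ∠ECJ = 79.30° ✓; |CJ| = 20.10 ✓; ∠CJG = 82.00° ✓; |JG| = 28.50 ✗.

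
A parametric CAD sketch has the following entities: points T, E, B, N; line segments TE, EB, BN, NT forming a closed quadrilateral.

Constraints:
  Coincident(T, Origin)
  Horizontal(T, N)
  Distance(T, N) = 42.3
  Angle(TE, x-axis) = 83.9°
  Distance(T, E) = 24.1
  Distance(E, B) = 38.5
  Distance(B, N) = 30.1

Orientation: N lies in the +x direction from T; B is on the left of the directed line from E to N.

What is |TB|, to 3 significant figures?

50.5

Checks: |EB| = 38.50 ✓; |BN| = 30.10 ✓.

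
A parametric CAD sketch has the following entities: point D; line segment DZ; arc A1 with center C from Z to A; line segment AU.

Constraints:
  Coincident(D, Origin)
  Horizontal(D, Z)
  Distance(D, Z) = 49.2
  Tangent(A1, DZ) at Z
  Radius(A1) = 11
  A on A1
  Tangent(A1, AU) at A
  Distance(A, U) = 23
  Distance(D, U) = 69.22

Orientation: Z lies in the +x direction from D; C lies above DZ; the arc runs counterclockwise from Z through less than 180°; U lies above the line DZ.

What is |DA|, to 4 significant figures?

61.19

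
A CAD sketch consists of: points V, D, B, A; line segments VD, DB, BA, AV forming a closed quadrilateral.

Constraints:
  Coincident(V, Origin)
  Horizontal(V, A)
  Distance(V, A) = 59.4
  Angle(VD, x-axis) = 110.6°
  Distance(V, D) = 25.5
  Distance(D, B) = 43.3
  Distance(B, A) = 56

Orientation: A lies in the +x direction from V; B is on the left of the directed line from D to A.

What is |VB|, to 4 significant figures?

54.19

Checks: |DB| = 43.30 ✓; |BA| = 56.00 ✓.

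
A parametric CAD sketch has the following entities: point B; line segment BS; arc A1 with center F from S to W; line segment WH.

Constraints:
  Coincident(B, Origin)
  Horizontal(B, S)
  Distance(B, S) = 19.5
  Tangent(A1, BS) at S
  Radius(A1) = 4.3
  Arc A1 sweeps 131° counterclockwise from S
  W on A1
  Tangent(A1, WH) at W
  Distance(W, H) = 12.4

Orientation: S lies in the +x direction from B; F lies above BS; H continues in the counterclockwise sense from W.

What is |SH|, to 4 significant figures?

17.19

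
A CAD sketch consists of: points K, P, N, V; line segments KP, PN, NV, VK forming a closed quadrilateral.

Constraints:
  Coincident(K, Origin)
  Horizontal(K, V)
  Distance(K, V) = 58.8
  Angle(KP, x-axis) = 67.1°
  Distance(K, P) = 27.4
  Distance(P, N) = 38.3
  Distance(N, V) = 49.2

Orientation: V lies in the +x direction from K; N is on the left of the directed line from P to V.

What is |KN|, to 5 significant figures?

62.993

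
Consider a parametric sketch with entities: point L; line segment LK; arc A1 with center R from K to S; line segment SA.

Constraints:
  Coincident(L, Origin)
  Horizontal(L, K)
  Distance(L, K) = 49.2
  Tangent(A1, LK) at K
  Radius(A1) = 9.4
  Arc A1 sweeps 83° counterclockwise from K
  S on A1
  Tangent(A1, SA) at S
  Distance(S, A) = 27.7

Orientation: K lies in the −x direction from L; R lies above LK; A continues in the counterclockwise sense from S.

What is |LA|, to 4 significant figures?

51.09

L is at the origin; L and K share the same y with |LK| = 49.2 and K on the −x side, so K = (-49.20, 0.000). The tangent condition forces RK to be normal to LK, so R = K + (0, 9.4) = (-49.20, 9.400). On A1, K sits at bearing -90° from R; an 83° counterclockwise sweep puts S at bearing -7°, so S = R + 9.4·(cos -7°, sin -7°) = (-39.87, 8.254). A1 meets SA tangentially, so RS is at right angles to SA, so SA runs along (−sin -7°, cos -7°); with |SA| = 27.7, A = (-36.49, 35.75). Then |LA| = |A − L| = 51.09.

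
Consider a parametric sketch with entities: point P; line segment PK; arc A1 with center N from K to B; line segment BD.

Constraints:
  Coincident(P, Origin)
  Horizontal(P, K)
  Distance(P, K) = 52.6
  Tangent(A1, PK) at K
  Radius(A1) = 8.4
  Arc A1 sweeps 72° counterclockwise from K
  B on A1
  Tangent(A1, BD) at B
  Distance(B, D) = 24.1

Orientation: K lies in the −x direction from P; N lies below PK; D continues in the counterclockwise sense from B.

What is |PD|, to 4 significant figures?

73.85

On A1, K sits at bearing 90° from N; a 72° counterclockwise sweep puts B at bearing 162°, so B = N + 8.4·(cos 162°, sin 162°) = (-60.59, -5.804). A1 meets BD tangentially, so NB is at right angles to BD, so BD runs along (−sin 162°, cos 162°); with |BD| = 24.1, D = (-68.04, -28.72). Then |PD| = |D − P| = 73.85.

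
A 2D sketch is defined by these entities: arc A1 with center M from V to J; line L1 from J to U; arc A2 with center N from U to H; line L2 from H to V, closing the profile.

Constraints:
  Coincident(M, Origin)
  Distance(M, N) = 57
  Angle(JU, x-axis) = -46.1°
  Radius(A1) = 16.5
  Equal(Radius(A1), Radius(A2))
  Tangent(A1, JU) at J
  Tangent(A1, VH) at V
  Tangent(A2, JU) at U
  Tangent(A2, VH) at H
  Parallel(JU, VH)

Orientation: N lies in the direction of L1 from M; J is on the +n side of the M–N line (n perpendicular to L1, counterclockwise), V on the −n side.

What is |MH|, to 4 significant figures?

59.34

The slot axis is L1's direction at -46.1°, so u = (cos -46.1°, sin -46.1°) = (0.6934, -0.7206) and n = (−sin -46.1°, cos -46.1°) = (0.7206, 0.6934). M is at the origin and N lies 57.0 along u from M, so N = 57.0·u = (39.52, -41.07). Tangency of A1 to both parallel lines with radius 16.5 puts J and V at M ± 16.5·n: J = (11.89, 11.44), V = (-11.89, -11.44). Equal radii place U and H the same way about N: U = N + 16.5·n = (51.41, -29.63), H = N − 16.5·n = (27.63, -52.51). Then |MH| = |H − M| = 59.34.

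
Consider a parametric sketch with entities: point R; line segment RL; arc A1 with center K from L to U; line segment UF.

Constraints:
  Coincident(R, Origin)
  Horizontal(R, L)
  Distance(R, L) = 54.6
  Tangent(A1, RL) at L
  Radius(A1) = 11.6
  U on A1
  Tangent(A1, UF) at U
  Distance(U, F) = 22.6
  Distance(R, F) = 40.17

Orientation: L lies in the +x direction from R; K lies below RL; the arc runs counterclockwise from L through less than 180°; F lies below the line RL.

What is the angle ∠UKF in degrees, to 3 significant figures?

62.8°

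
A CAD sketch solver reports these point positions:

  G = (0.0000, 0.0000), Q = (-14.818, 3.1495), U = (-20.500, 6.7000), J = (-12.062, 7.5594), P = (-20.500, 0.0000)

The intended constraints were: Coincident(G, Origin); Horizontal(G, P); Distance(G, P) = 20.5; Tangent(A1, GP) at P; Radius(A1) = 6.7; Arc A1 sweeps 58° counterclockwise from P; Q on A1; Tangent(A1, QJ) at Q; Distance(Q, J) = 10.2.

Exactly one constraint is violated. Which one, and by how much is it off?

Distance(Q, J) = 10.2 — off by 5.00.

G = (0.00, 0.00) ✓; G.y = 0.00, P.y = 0.00 ✓; |GP| = 20.50 ✓; ∠(UP, PG) = 90.00° ✓; |UP| = 6.700 ✓; bearing(U→Q) − bearing(U→P) = 58.00° ✓; |UQ| = 6.700 ✓; ∠(UQ, QJ) = 90.00° ✓; |QJ| = 5.200 ✗.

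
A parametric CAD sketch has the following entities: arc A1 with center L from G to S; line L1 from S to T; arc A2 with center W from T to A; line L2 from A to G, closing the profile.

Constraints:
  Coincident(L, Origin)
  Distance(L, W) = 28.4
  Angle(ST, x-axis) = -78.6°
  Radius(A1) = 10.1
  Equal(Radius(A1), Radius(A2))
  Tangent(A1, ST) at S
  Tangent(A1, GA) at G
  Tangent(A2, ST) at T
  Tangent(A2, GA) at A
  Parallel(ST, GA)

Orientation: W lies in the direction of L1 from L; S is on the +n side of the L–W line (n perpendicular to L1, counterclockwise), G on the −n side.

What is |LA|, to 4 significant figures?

30.14

The slot axis is L1's direction at -78.6°, so u = (cos -78.6°, sin -78.6°) = (0.1977, -0.9803) and n = (−sin -78.6°, cos -78.6°) = (0.9803, 0.1977). L is at the origin and W lies 28.4 along u from L, so W = 28.4·u = (5.613, -27.84). Tangency of A1 to both parallel lines with radius 10.1 puts S and G at L ± 10.1·n: S = (9.901, 1.996), G = (-9.901, -1.996). Equal radii place T and A the same way about W: T = W + 10.1·n = (15.51, -25.84), A = W − 10.1·n = (-4.287, -29.84). Then |LA| = |A − L| = 30.14.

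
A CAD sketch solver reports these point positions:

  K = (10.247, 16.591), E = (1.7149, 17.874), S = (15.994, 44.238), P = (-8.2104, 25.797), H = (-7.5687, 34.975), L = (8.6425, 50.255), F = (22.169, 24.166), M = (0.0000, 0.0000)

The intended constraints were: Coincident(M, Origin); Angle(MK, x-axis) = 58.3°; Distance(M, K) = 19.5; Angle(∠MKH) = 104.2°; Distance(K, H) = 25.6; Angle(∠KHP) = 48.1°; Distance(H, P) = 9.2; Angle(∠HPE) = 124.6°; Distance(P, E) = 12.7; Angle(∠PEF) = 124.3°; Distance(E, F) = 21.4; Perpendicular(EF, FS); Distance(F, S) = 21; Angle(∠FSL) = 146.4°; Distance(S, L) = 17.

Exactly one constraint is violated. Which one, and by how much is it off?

Distance(S, L) = 17 — off by 7.50.

M = (0.00, 0.00) ✓; MK at 58.30° ✓; |MK| = 19.50 ✓; ∠MKH = 104.2° ✓; |KH| = 25.60 ✓; ∠KHP = 48.10° ✓; |HP| = 9.200 ✓; ∠HPE = 124.6° ✓; |PE| = 12.70 ✓; ∠PEF = 124.3° ✓; |EF| = 21.40 ✓; ∠(EF, FS) = 90.00° ✓; |FS| = 21.00 ✓; ∠FSL = 146.4° ✓; |SL| = 9.500 ✗.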